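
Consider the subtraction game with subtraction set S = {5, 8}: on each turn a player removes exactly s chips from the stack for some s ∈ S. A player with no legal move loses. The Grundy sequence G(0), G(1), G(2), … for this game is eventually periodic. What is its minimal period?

13

n :  0  1  2  3  4  5  6  7  8  9 10 11 12 13 14 15 16 17 18 19 20 21 22 23 24 25 26 27
G :  0  0  0  0  0  1  1  1  1  1  2  2  2  0  0  0  0  0  1  1  1  1  1  2  2  2  0  0
G(n+13) = G(n) holds for n = 0,…,7 (a full window of length max(S) = 8), so the sequence is purely periodic with period 13.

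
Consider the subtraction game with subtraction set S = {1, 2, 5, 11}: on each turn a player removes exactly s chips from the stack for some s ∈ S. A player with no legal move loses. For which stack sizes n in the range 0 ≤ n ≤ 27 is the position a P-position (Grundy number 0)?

n :  0  1  2  3  4  5  6  7  8  9 10 11 12 13 14 15 16 17 18 19 20 21 22 23 24 25 26 27
G :  0  1  2  0  1  2  0  1  2  0  1  2  0  1  2  0  1  2  0  1  2  0  1  2  0  1  2  0
P-positions are exactly the n with G(n) = 0.

0, 3, 6, 9, 12, 15, 18, 21, 24, 27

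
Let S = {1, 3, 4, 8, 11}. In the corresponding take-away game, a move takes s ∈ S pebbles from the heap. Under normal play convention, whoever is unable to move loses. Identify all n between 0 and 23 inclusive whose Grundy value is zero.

0, 2, 7, 9, 14, 16, 21, 23

n :  0  1  2  3  4  5  6  7  8  9 10 11 12 13 14 15 16 17 18 19 20 21 22 23
G :  0  1  0  1  2  3  2  0  1  0  1  2  3  2  0  1  0  1  2  3  2  0  1  0
P-positions are exactly the n with G(n) = 0.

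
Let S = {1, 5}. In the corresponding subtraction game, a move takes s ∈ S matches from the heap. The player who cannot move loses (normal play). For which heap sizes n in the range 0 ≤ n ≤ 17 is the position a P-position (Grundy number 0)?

n :  0  1  2  3  4  5  6  7  8  9 10 11 12 13 14 15 16 17
G :  0  1  0  1  0  1  0  1  0  1  0  1  0  1  0  1  0  1
P-positions are exactly the n with G(n) = 0.

0, 2, 4, 6, 8, 10, 12, 14, 16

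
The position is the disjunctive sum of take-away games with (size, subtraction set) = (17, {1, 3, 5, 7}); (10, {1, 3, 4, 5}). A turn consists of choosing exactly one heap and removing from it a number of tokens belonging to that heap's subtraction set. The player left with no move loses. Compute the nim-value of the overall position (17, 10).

Heap A, S = {1, 3, 5, 7}:
G(0) = 0
G(1) = mex{0} = 1
G(2) = mex{1} = 0
G(3) = mex{0,0} = 1
G(4) = mex{1,1} = 0
G(5) = mex{0,0,0} = 1
G(6) = mex{1,1,1} = 0
G(7) = mex{0,0,0,0} = 1
G(8) = mex{1,1,1,1} = 0
G(9) = mex{0,0,0,0} = 1
G(10) = mex{1,1,1,1} = 0
G(11) = mex{0,0,0,0} = 1
G(12) = mex{1,1,1,1} = 0
G(13) = mex{0,0,0,0} = 1
G(14) = mex{1,1,1,1} = 0
G(15) = mex{0,0,0,0} = 1
G(16) = mex{1,1,1,1} = 0
G(17) = mex{0,0,0,0} = 1
G_A(17) = 1.
Heap B, S = {1, 3, 4, 5}:
n :  0  1  2  3  4  5  6  7  8  9 10
G :  0  1  0  1  2  3  2  3  0  1  0
G_B(10) = 0.
Combined Grundy value = 1 ⊕ 0 = 1.

1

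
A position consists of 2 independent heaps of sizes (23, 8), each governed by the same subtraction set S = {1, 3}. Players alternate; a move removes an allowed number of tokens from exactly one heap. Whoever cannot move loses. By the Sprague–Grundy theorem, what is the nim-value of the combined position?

All heaps use S = {1, 3}:
n :  0  1  2  3  4  5  6  7  8  9 10 11 12 13 14 15 16 17 18 19 20 21 22 23
G :  0  1  0  1  0  1  0  1  0  1  0  1  0  1  0  1  0  1  0  1  0  1  0  1
Heap A: G(23) = 1.
Heap B: G(8) = 0.
Combined Grundy value = 1 ⊕ 0 = 1.

1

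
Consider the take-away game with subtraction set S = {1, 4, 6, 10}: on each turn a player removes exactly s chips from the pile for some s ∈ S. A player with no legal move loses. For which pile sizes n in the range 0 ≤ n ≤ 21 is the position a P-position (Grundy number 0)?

G(0) = 0
G(1) = mex{0} = 1
G(2) = mex{1} = 0
G(3) = mex{0} = 1
G(4) = mex{1,0} = 2
G(5) = mex{2,1} = 0
G(6) = mex{0,0,0} = 1
G(7) = mex{1,1,1} = 0
G(8) = mex{0,2,0} = 1
G(9) = mex{1,0,1} = 2
G(10) = mex{2,1,2,0} = 3
G(11) = mex{3,0,0,1} = 2
G(12) = mex{2,1,1,0} = 3
G(13) = mex{3,2,0,1} = 4
G(14) = mex{4,3,1,2} = 0
G(15) = mex{0,2,2,0} = 1
G(16) = mex{1,3,3,1} = 0
G(17) = mex{0,4,2,0} = 1
G(18) = mex{1,0,3,1} = 2
G(19) = mex{2,1,4,2} = 0
G(20) = mex{0,0,0,3} = 1
G(21) = mex{1,1,1,2} = 0
P-positions are exactly the n with G(n) = 0.

0, 2, 5, 7, 14, 16, 19, 21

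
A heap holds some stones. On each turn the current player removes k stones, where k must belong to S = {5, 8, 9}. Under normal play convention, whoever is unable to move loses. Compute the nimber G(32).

G(0) = 0
G(1) = mex{} = 0
G(2) = mex{} = 0
G(3) = mex{} = 0
G(4) = mex{} = 0
G(5) = mex{0} = 1
G(6) = mex{0} = 1
G(7) = mex{0} = 1
G(8) = mex{0,0} = 1
G(9) = mex{0,0,0} = 1
G(10) = mex{1,0,0} = 2
G(11) = mex{1,0,0} = 2
G(12) = mex{1,0,0} = 2
G(13) = mex{1,1,0} = 2
G(14) = mex{1,1,1} = 0
G(15) = mex{2,1,1} = 0
G(16) = mex{2,1,1} = 0
G(17) = mex{2,1,1} = 0
G(18) = mex{2,2,1} = 0
G(19) = mex{0,2,2} = 1
G(20) = mex{0,2,2} = 1
G(21) = mex{0,2,2} = 1
G(22) = mex{0,0,2} = 1
G(23) = mex{0,0,0} = 1
G(24) = mex{1,0,0} = 2
G(25) = mex{1,0,0} = 2
G(26) = mex{1,0,0} = 2
G(27) = mex{1,1,0} = 2
G(28) = mex{1,1,1} = 0
G(29) = mex{2,1,1} = 0
G(30) = mex{2,1,1} = 0
G(31) = mex{2,1,1} = 0
G(32) = mex{2,2,1} = 0

0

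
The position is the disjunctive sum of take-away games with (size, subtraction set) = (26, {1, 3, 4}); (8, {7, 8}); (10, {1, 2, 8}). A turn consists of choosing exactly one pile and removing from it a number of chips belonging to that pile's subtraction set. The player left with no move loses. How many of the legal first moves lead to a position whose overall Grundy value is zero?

3

Pile A, S = {1, 3, 4}:
n :  0  1  2  3  4  5  6  7  8  9 10 11 12 13 14 15 16 17 18 19 20 21 22 23 24 25 26
G :  0  1  0  1  2  3  2  0  1  0  1  2  3  2  0  1  0  1  2  3  2  0  1  0  1  2  3
G_A(26) = 3.
Pile B, S = {7, 8}:
G(0) = 0
G(1) = mex{} = 0
G(2) = mex{} = 0
G(3) = mex{} = 0
G(4) = mex{} = 0
G(5) = mex{} = 0
G(6) = mex{} = 0
G(7) = mex{0} = 1
G(8) = mex{0,0} = 1
G_B(8) = 1.
Pile C, S = {1, 2, 8}:
n :  0  1  2  3  4  5  6  7  8  9 10
G :  0  1  2  0  1  2  0  1  2  0  1
G_C(10) = 1.
Combined Grundy value = 3 ⊕ 1 ⊕ 1 = 3.
A winning move leaves total XOR = 0, i.e. changes one component's Grundy value g to g ⊕ X where X is the current total.
Pile A: need g' = 3⊕3 = 0. Options: 26−1→G=2, 26−3→G=0, 26−4→G=1. Hits: 1.
Pile B: need g' = 1⊕3 = 2. Options: 8−7→G=0, 8−8→G=0. Hits: 0.
Pile C: need g' = 1⊕3 = 2. Options: 10−1→G=0, 10−2→G=2, 10−8→G=2. Hits: 2.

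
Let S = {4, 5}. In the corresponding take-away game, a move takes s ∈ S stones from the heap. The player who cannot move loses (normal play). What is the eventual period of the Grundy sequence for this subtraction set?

9

G(0) = 0
G(1) = mex{} = 0
G(2) = mex{} = 0
G(3) = mex{} = 0
G(4) = mex{0} = 1
G(5) = mex{0,0} = 1
G(6) = mex{0,0} = 1
G(7) = mex{0,0} = 1
G(8) = mex{1,0} = 2
G(9) = mex{1,1} = 0
G(10) = mex{1,1} = 0
G(11) = mex{1,1} = 0
G(12) = mex{2,1} = 0
G(13) = mex{0,2} = 1
G(14) = mex{0,0} = 1
G(15) = mex{0,0} = 1
G(16) = mex{0,0} = 1
G(17) = mex{1,0} = 2
G(18) = mex{1,1} = 0
G(19) = mex{1,1} = 0
G(n+9) = G(n) holds for n = 0,…,4 (a full window of length max(S) = 5), so the sequence is purely periodic with period 9.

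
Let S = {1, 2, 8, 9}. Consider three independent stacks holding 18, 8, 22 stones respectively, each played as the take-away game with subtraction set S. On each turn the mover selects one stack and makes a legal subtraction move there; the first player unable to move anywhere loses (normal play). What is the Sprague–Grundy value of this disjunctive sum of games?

All stacks use S = {1, 2, 8, 9}:
G(0) = 0
G(1) = mex{0} = 1
G(2) = mex{1,0} = 2
G(3) = mex{2,1} = 0
G(4) = mex{0,2} = 1
G(5) = mex{1,0} = 2
G(6) = mex{2,1} = 0
G(7) = mex{0,2} = 1
G(8) = mex{1,0,0} = 2
G(9) = mex{2,1,1,0} = 3
G(10) = mex{3,2,2,1} = 0
G(11) = mex{0,3,0,2} = 1
G(12) = mex{1,0,1,0} = 2
G(13) = mex{2,1,2,1} = 0
G(14) = mex{0,2,0,2} = 1
G(15) = mex{1,0,1,0} = 2
G(16) = mex{2,1,2,1} = 0
G(17) = mex{0,2,3,2} = 1
G(18) = mex{1,0,0,3} = 2
G(19) = mex{2,1,1,0} = 3
G(20) = mex{3,2,2,1} = 0
G(21) = mex{0,3,0,2} = 1
G(22) = mex{1,0,1,0} = 2
Stack A: G(18) = 2.
Stack B: G(8) = 2.
Stack C: G(22) = 2.
Combined Grundy value = 2 ⊕ 2 ⊕ 2 = 2.

2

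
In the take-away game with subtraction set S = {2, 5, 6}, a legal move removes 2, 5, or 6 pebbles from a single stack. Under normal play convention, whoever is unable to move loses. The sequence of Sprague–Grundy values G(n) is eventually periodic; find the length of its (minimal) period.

n :  0  1  2  3  4  5  6  7  8  9 10 11 12 13 14 15 16 17 18 19 20 21 22 23
G :  0  0  1  1  0  2  1  3  0  2  1  0  0  1  1  0  2  1  3  0  2  1  0  0
G(n+11) = G(n) holds for n = 0,…,5 (a full window of length max(S) = 6), so the sequence is purely periodic with period 11.

11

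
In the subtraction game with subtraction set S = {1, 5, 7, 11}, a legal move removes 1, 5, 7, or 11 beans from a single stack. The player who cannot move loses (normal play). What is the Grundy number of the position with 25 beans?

n :  0  1  2  3  4  5  6  7  8  9 10 11 12 13 14 15 16 17 18 19 20 21 22 23 24 25
G :  0  1  0  1  0  1  0  1  0  1  0  1  0  1  0  1  0  1  0  1  0  1  0  1  0  1

1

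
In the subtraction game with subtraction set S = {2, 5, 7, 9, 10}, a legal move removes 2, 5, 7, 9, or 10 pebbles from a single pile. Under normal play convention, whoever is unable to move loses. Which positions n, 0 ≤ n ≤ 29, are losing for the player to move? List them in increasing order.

0, 1, 4, 12, 15, 16, 27, 28

G(0) = 0
G(1) = mex{} = 0
G(2) = mex{0} = 1
G(3) = mex{0} = 1
G(4) = mex{1} = 0
G(5) = mex{1,0} = 2
G(6) = mex{0,0} = 1
G(7) = mex{2,1,0} = 3
G(8) = mex{1,1,0} = 2
G(9) = mex{3,0,1,0} = 2
G(10) = mex{2,2,1,0,0} = 3
G(11) = mex{2,1,0,1,0} = 3
G(12) = mex{3,3,2,1,1} = 0
G(13) = mex{3,2,1,0,1} = 4
G(14) = mex{0,2,3,2,0} = 1
G(15) = mex{4,3,2,1,2} = 0
G(16) = mex{1,3,2,3,1} = 0
G(17) = mex{0,0,3,2,3} = 1
G(18) = mex{0,4,3,2,2} = 1
G(19) = mex{1,1,0,3,2} = 4
G(20) = mex{1,0,4,3,3} = 2
G(21) = mex{4,0,1,0,3} = 2
G(22) = mex{2,1,0,4,0} = 3
G(23) = mex{2,1,0,1,4} = 3
G(24) = mex{3,4,1,0,1} = 2
G(25) = mex{3,2,1,0,0} = 4
G(26) = mex{2,2,4,1,0} = 3
G(27) = mex{4,3,2,1,1} = 0
G(28) = mex{3,3,2,4,1} = 0
G(29) = mex{0,2,3,2,4} = 1
P-positions are exactly the n with G(n) = 0.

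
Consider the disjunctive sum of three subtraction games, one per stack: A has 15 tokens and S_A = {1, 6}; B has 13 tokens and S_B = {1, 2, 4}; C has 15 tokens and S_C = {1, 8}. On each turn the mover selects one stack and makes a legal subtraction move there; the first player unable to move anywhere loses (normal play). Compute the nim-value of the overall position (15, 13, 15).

0

Stack A, S = {1, 6}:
n :  0  1  2  3  4  5  6  7  8  9 10 11 12 13 14 15
G :  0  1  0  1  0  1  2  0  1  0  1  0  1  2  0  1
G_A(15) = 1.
Stack B, S = {1, 2, 4}:
n :  0  1  2  3  4  5  6  7  8  9 10 11 12 13
G :  0  1  2  0  1  2  0  1  2  0  1  2  0  1
G_B(13) = 1.
Stack C, S = {1, 8}:
G(0) = 0
G(1) = mex{0} = 1
G(2) = mex{1} = 0
G(3) = mex{0} = 1
G(4) = mex{1} = 0
G(5) = mex{0} = 1
G(6) = mex{1} = 0
G(7) = mex{0} = 1
G(8) = mex{1,0} = 2
G(9) = mex{2,1} = 0
G(10) = mex{0,0} = 1
G(11) = mex{1,1} = 0
G(12) = mex{0,0} = 1
G(13) = mex{1,1} = 0
G(14) = mex{0,0} = 1
G(15) = mex{1,1} = 0
G_C(15) = 0.
Combined Grundy value = 1 ⊕ 1 ⊕ 0 = 0.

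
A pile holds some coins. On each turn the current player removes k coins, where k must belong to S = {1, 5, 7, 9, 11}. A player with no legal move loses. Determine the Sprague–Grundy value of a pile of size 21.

n :  0  1  2  3  4  5  6  7  8  9 10 11 12 13 14 15 16 17 18 19 20 21
G :  0  1  0  1  0  1  0  1  0  1  0  1  0  1  0  1  0  1  0  1  0  1

1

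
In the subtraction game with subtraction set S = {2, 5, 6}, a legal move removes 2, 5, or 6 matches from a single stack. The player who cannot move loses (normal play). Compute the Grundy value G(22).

0

G(0) = 0
G(1) = mex{} = 0
G(2) = mex{0} = 1
G(3) = mex{0} = 1
G(4) = mex{1} = 0
G(5) = mex{1,0} = 2
G(6) = mex{0,0,0} = 1
G(7) = mex{2,1,0} = 3
G(8) = mex{1,1,1} = 0
G(9) = mex{3,0,1} = 2
G(10) = mex{0,2,0} = 1
G(11) = mex{2,1,2} = 0
G(12) = mex{1,3,1} = 0
G(13) = mex{0,0,3} = 1
G(14) = mex{0,2,0} = 1
G(15) = mex{1,1,2} = 0
G(16) = mex{1,0,1} = 2
G(17) = mex{0,0,0} = 1
G(18) = mex{2,1,0} = 3
G(19) = mex{1,1,1} = 0
G(20) = mex{3,0,1} = 2
G(21) = mex{0,2,0} = 1
G(22) = mex{2,1,2} = 0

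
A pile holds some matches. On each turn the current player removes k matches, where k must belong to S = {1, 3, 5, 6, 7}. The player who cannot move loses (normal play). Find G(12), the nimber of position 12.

0

n :  0  1  2  3  4  5  6  7  8  9 10 11 12
G :  0  1  0  1  0  1  2  3  2  3  2  3  0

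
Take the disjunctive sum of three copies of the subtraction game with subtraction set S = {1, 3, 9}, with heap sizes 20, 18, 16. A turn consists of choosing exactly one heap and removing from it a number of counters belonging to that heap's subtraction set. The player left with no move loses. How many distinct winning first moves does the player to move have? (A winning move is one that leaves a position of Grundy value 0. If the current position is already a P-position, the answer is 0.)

All heaps use S = {1, 3, 9}:
n :  0  1  2  3  4  5  6  7  8  9 10 11 12 13 14 15 16 17 18 19 20
G :  0  1  0  1  0  1  0  1  0  1  0  1  0  1  0  1  0  1  0  1  0
Heap A: G(20) = 0.
Heap B: G(18) = 0.
Heap C: G(16) = 0.
Combined Grundy value = 0 ⊕ 0 ⊕ 0 = 0.
A winning move leaves total XOR = 0, i.e. changes one component's Grundy value g to g ⊕ X where X is the current total.
Heap A: target g' = 0⊕0 = 0, but every legal move changes the Grundy value (mex property), so 0 moves.
Heap B: target g' = 0⊕0 = 0, but every legal move changes the Grundy value (mex property), so 0 moves.
Heap C: target g' = 0⊕0 = 0, but every legal move changes the Grundy value (mex property), so 0 moves.

0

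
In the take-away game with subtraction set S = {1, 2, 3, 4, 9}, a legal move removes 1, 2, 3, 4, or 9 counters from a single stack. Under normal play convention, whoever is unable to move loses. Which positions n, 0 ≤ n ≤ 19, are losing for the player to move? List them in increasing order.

n :  0  1  2  3  4  5  6  7  8  9 10 11 12 13 14 15 16 17 18 19
G :  0  1  2  3  4  0  1  2  3  4  0  1  2  3  4  0  1  2  3  4
P-positions are exactly the n with G(n) = 0.

0, 5, 10, 15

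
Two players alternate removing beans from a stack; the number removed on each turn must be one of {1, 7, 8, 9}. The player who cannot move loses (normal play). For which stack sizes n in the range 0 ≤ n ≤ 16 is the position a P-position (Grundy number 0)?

G(0) = 0
G(1) = mex{0} = 1
G(2) = mex{1} = 0
G(3) = mex{0} = 1
G(4) = mex{1} = 0
G(5) = mex{0} = 1
G(6) = mex{1} = 0
G(7) = mex{0,0} = 1
G(8) = mex{1,1,0} = 2
G(9) = mex{2,0,1,0} = 3
G(10) = mex{3,1,0,1} = 2
G(11) = mex{2,0,1,0} = 3
G(12) = mex{3,1,0,1} = 2
G(13) = mex{2,0,1,0} = 3
G(14) = mex{3,1,0,1} = 2
G(15) = mex{2,2,1,0} = 3
G(16) = mex{3,3,2,1} = 0
P-positions are exactly the n with G(n) = 0.

0, 2, 4, 6, 16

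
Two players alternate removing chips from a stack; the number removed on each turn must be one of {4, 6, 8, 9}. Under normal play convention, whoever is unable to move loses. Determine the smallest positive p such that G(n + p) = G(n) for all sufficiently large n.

13

n :  0  1  2  3  4  5  6  7  8  9 10 11 12 13 14 15 16 17 18 19 20 21 22 23 24 25 26 27
G :  0  0  0  0  1  1  1  1  2  2  2  2  3  0  0  0  0  1  1  1  1  2  2  2  2  3  0  0
G(n+13) = G(n) holds for n = 0,…,8 (a full window of length max(S) = 9), so the sequence is purely periodic with period 13.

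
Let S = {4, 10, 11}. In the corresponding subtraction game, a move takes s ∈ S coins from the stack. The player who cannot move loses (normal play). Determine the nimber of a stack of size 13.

1

n :  0  1  2  3  4  5  6  7  8  9 10 11 12 13
G :  0  0  0  0  1  1  1  1  0  0  2  2  1  1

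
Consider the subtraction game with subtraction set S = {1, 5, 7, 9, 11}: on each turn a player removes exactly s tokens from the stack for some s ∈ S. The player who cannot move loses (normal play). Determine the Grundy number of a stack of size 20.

G(0) = 0
G(1) = mex{0} = 1
G(2) = mex{1} = 0
G(3) = mex{0} = 1
G(4) = mex{1} = 0
G(5) = mex{0,0} = 1
G(6) = mex{1,1} = 0
G(7) = mex{0,0,0} = 1
G(8) = mex{1,1,1} = 0
G(9) = mex{0,0,0,0} = 1
G(10) = mex{1,1,1,1} = 0
G(11) = mex{0,0,0,0,0} = 1
G(12) = mex{1,1,1,1,1} = 0
G(13) = mex{0,0,0,0,0} = 1
G(14) = mex{1,1,1,1,1} = 0
G(15) = mex{0,0,0,0,0} = 1
G(16) = mex{1,1,1,1,1} = 0
G(17) = mex{0,0,0,0,0} = 1
G(18) = mex{1,1,1,1,1} = 0
G(19) = mex{0,0,0,0,0} = 1
G(20) = mex{1,1,1,1,1} = 0

0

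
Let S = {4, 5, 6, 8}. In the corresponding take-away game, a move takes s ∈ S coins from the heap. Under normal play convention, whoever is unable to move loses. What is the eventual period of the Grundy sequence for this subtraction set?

n :  0  1  2  3  4  5  6  7  8  9 10 11 12 13 14 15 16 17 18 19 20 21 22 23 24 25
G :  0  0  0  0  1  1  1  1  2  2  2  2  0  0  0  0  1  1  1  1  2  2  2  2  0  0
G(n+12) = G(n) holds for n = 0,…,7 (a full window of length max(S) = 8), so the sequence is purely periodic with period 12.

12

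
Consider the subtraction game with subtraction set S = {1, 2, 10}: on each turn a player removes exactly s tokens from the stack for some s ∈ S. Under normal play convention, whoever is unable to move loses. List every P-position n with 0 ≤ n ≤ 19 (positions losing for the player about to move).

n :  0  1  2  3  4  5  6  7  8  9 10 11 12 13 14 15 16 17 18 19
G :  0  1  2  0  1  2  0  1  2  0  1  2  0  1  2  0  1  2  0  1
P-positions are exactly the n with G(n) = 0.

0, 3, 6, 9, 12, 15, 18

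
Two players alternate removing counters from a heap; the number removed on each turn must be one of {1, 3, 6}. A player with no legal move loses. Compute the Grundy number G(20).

0

G(0) = 0
G(1) = mex{0} = 1
G(2) = mex{1} = 0
G(3) = mex{0,0} = 1
G(4) = mex{1,1} = 0
G(5) = mex{0,0} = 1
G(6) = mex{1,1,0} = 2
G(7) = mex{2,0,1} = 3
G(8) = mex{3,1,0} = 2
G(9) = mex{2,2,1} = 0
G(10) = mex{0,3,0} = 1
G(11) = mex{1,2,1} = 0
G(12) = mex{0,0,2} = 1
G(13) = mex{1,1,3} = 0
G(14) = mex{0,0,2} = 1
G(15) = mex{1,1,0} = 2
G(16) = mex{2,0,1} = 3
G(17) = mex{3,1,0} = 2
G(18) = mex{2,2,1} = 0
G(19) = mex{0,3,0} = 1
G(20) = mex{1,2,1} = 0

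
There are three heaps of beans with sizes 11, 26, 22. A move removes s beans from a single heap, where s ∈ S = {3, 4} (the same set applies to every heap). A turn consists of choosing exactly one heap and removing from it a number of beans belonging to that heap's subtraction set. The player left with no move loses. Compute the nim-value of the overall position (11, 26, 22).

0

All heaps use S = {3, 4}:
n :  0  1  2  3  4  5  6  7  8  9 10 11 12 13 14 15 16 17 18 19 20 21 22 23 24 25 26
G :  0  0  0  1  1  1  2  0  0  0  1  1  1  2  0  0  0  1  1  1  2  0  0  0  1  1  1
Heap A: G(11) = 1.
Heap B: G(26) = 1.
Heap C: G(22) = 0.
Combined Grundy value = 1 ⊕ 1 ⊕ 0 = 0.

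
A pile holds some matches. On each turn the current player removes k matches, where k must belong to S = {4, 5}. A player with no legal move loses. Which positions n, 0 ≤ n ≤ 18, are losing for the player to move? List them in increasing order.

n :  0  1  2  3  4  5  6  7  8  9 10 11 12 13 14 15 16 17 18
G :  0  0  0  0  1  1  1  1  2  0  0  0  0  1  1  1  1  2  0
P-positions are exactly the n with G(n) = 0.

0, 1, 2, 3, 9, 10, 11, 12, 18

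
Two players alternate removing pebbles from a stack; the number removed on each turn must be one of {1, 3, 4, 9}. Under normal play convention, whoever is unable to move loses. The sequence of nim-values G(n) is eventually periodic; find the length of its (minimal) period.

12

G(0) = 0
G(1) = mex{0} = 1
G(2) = mex{1} = 0
G(3) = mex{0,0} = 1
G(4) = mex{1,1,0} = 2
G(5) = mex{2,0,1} = 3
G(6) = mex{3,1,0} = 2
G(7) = mex{2,2,1} = 0
G(8) = mex{0,3,2} = 1
G(9) = mex{1,2,3,0} = 4
G(10) = mex{4,0,2,1} = 3
G(11) = mex{3,1,0,0} = 2
G(12) = mex{2,4,1,1} = 0
G(13) = mex{0,3,4,2} = 1
G(14) = mex{1,2,3,3} = 0
G(15) = mex{0,0,2,2} = 1
G(16) = mex{1,1,0,0} = 2
G(17) = mex{2,0,1,1} = 3
G(18) = mex{3,1,0,4} = 2
G(19) = mex{2,2,1,3} = 0
G(20) = mex{0,3,2,2} = 1
G(21) = mex{1,2,3,0} = 4
G(22) = mex{4,0,2,1} = 3
G(23) = mex{3,1,0,0} = 2
G(24) = mex{2,4,1,1} = 0
G(25) = mex{0,3,4,2} = 1
G(n+12) = G(n) holds for n = 0,…,8 (a full window of length max(S) = 9), so the sequence is purely periodic with period 12.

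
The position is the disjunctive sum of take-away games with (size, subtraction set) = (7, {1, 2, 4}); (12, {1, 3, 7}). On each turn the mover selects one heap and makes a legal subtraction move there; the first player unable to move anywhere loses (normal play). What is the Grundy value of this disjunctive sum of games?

1

Heap A, S = {1, 2, 4}:
n : 0 1 2 3 4 5 6 7
G : 0 1 2 0 1 2 0 1
G_A(7) = 1.
Heap B, S = {1, 3, 7}:
G(0) = 0
G(1) = mex{0} = 1
G(2) = mex{1} = 0
G(3) = mex{0,0} = 1
G(4) = mex{1,1} = 0
G(5) = mex{0,0} = 1
G(6) = mex{1,1} = 0
G(7) = mex{0,0,0} = 1
G(8) = mex{1,1,1} = 0
G(9) = mex{0,0,0} = 1
G(10) = mex{1,1,1} = 0
G(11) = mex{0,0,0} = 1
G(12) = mex{1,1,1} = 0
G_B(12) = 0.
Combined Grundy value = 1 ⊕ 0 = 1.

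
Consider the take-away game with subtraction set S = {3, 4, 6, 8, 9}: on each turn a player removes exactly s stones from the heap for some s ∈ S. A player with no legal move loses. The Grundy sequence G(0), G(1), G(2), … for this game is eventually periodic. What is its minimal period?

12

n :  0  1  2  3  4  5  6  7  8  9 10 11 12 13 14 15 16 17 18 19 20 21 22 23 24 25
G :  0  0  0  1  1  1  2  2  2  3  3  3  0  0  0  1  1  1  2  2  2  3  3  3  0  0
G(n+12) = G(n) holds for n = 0,…,8 (a full window of length max(S) = 9), so the sequence is purely periodic with period 12.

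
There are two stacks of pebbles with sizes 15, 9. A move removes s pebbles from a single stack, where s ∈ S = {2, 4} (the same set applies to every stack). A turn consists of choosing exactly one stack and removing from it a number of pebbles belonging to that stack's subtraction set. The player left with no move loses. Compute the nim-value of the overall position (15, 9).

0

All stacks use S = {2, 4}:
G(0) = 0
G(1) = mex{} = 0
G(2) = mex{0} = 1
G(3) = mex{0} = 1
G(4) = mex{1,0} = 2
G(5) = mex{1,0} = 2
G(6) = mex{2,1} = 0
G(7) = mex{2,1} = 0
G(8) = mex{0,2} = 1
G(9) = mex{0,2} = 1
G(10) = mex{1,0} = 2
G(11) = mex{1,0} = 2
G(12) = mex{2,1} = 0
G(13) = mex{2,1} = 0
G(14) = mex{0,2} = 1
G(15) = mex{0,2} = 1
Stack A: G(15) = 1.
Stack B: G(9) = 1.
Combined Grundy value = 1 ⊕ 1 = 0.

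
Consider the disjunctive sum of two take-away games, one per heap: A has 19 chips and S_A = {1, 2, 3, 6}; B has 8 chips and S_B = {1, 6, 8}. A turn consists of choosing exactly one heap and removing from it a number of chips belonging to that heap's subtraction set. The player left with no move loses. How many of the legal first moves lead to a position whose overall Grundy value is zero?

Heap A, S = {1, 2, 3, 6}:
n :  0  1  2  3  4  5  6  7  8  9 10 11 12 13 14 15 16 17 18 19
G :  0  1  2  3  0  1  2  3  0  1  2  3  0  1  2  3  0  1  2  3
G_A(19) = 3.
Heap B, S = {1, 6, 8}:
n : 0 1 2 3 4 5 6 7 8
G : 0 1 0 1 0 1 2 0 1
G_B(8) = 1.
Combined Grundy value = 3 ⊕ 1 = 2.
A winning move leaves total XOR = 0, i.e. changes one component's Grundy value g to g ⊕ X where X is the current total.
Heap A: need g' = 3⊕2 = 1. Options: 19−1→G=2, 19−2→G=1, 19−3→G=0, 19−6→G=1. Hits: 2.
Heap B: need g' = 1⊕2 = 3. Options: 8−1→G=0, 8−6→G=0, 8−8→G=0. Hits: 0.

2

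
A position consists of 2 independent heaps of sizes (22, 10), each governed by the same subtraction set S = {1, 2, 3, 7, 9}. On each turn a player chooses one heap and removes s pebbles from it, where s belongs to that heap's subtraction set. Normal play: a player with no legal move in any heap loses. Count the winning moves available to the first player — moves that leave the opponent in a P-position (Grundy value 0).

0

All heaps use S = {1, 2, 3, 7, 9}:
n :  0  1  2  3  4  5  6  7  8  9 10 11 12 13 14 15 16 17 18 19 20 21 22
G :  0  1  2  3  0  1  2  3  0  1  2  3  0  1  2  3  0  1  2  3  0  1  2
Heap A: G(22) = 2.
Heap B: G(10) = 2.
Combined Grundy value = 2 ⊕ 2 = 0.
A winning move leaves total XOR = 0, i.e. changes one component's Grundy value g to g ⊕ X where X is the current total.
Heap A: target g' = 2⊕0 = 2, but every legal move changes the Grundy value (mex property), so 0 moves.
Heap B: target g' = 2⊕0 = 2, but every legal move changes the Grundy value (mex property), so 0 moves.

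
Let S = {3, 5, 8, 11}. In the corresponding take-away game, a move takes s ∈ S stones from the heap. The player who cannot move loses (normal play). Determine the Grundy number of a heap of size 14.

n :  0  1  2  3  4  5  6  7  8  9 10 11 12 13 14
G :  0  0  0  1  1  1  2  2  2  3  3  3  4  4  0

0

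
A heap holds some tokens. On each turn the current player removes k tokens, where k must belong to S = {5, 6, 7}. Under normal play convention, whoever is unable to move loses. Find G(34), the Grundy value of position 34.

2

G(0) = 0
G(1) = mex{} = 0
G(2) = mex{} = 0
G(3) = mex{} = 0
G(4) = mex{} = 0
G(5) = mex{0} = 1
G(6) = mex{0,0} = 1
G(7) = mex{0,0,0} = 1
G(8) = mex{0,0,0} = 1
G(9) = mex{0,0,0} = 1
G(10) = mex{1,0,0} = 2
G(11) = mex{1,1,0} = 2
G(12) = mex{1,1,1} = 0
G(13) = mex{1,1,1} = 0
G(14) = mex{1,1,1} = 0
G(15) = mex{2,1,1} = 0
G(16) = mex{2,2,1} = 0
G(17) = mex{0,2,2} = 1
G(18) = mex{0,0,2} = 1
G(19) = mex{0,0,0} = 1
G(20) = mex{0,0,0} = 1
G(21) = mex{0,0,0} = 1
G(22) = mex{1,0,0} = 2
G(23) = mex{1,1,0} = 2
G(24) = mex{1,1,1} = 0
G(25) = mex{1,1,1} = 0
G(26) = mex{1,1,1} = 0
G(27) = mex{2,1,1} = 0
G(28) = mex{2,2,1} = 0
G(29) = mex{0,2,2} = 1
G(30) = mex{0,0,2} = 1
G(31) = mex{0,0,0} = 1
G(32) = mex{0,0,0} = 1
G(33) = mex{0,0,0} = 1
G(34) = mex{1,0,0} = 2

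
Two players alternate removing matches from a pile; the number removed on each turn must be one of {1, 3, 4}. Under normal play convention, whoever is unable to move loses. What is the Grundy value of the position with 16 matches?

0

n :  0  1  2  3  4  5  6  7  8  9 10 11 12 13 14 15 16
G :  0  1  0  1  2  3  2  0  1  0  1  2  3  2  0  1  0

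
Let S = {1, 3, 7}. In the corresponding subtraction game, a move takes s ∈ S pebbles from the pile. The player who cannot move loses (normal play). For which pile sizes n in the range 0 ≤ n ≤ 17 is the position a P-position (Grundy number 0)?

n :  0  1  2  3  4  5  6  7  8  9 10 11 12 13 14 15 16 17
G :  0  1  0  1  0  1  0  1  0  1  0  1  0  1  0  1  0  1
P-positions are exactly the n with G(n) = 0.

0, 2, 4, 6, 8, 10, 12, 14, 16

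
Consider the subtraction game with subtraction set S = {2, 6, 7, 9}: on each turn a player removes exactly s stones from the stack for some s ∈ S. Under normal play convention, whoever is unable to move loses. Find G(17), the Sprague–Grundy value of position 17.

n :  0  1  2  3  4  5  6  7  8  9 10 11 12 13 14 15 16 17
G :  0  0  1  1  0  0  1  1  2  2  3  3  2  2  3  0  0  1

1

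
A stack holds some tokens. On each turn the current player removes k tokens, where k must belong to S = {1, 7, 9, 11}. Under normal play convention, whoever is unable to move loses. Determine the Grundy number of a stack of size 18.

G(0) = 0
G(1) = mex{0} = 1
G(2) = mex{1} = 0
G(3) = mex{0} = 1
G(4) = mex{1} = 0
G(5) = mex{0} = 1
G(6) = mex{1} = 0
G(7) = mex{0,0} = 1
G(8) = mex{1,1} = 0
G(9) = mex{0,0,0} = 1
G(10) = mex{1,1,1} = 0
G(11) = mex{0,0,0,0} = 1
G(12) = mex{1,1,1,1} = 0
G(13) = mex{0,0,0,0} = 1
G(14) = mex{1,1,1,1} = 0
G(15) = mex{0,0,0,0} = 1
G(16) = mex{1,1,1,1} = 0
G(17) = mex{0,0,0,0} = 1
G(18) = mex{1,1,1,1} = 0

0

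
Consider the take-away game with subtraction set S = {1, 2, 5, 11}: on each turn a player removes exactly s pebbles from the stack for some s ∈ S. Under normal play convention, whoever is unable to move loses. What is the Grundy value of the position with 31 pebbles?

1

G(0) = 0
G(1) = mex{0} = 1
G(2) = mex{1,0} = 2
G(3) = mex{2,1} = 0
G(4) = mex{0,2} = 1
G(5) = mex{1,0,0} = 2
G(6) = mex{2,1,1} = 0
G(7) = mex{0,2,2} = 1
G(8) = mex{1,0,0} = 2
G(9) = mex{2,1,1} = 0
G(10) = mex{0,2,2} = 1
G(11) = mex{1,0,0,0} = 2
G(12) = mex{2,1,1,1} = 0
G(13) = mex{0,2,2,2} = 1
G(14) = mex{1,0,0,0} = 2
G(15) = mex{2,1,1,1} = 0
G(16) = mex{0,2,2,2} = 1
G(17) = mex{1,0,0,0} = 2
G(18) = mex{2,1,1,1} = 0
G(19) = mex{0,2,2,2} = 1
G(20) = mex{1,0,0,0} = 2
G(21) = mex{2,1,1,1} = 0
G(22) = mex{0,2,2,2} = 1
G(23) = mex{1,0,0,0} = 2
G(24) = mex{2,1,1,1} = 0
G(25) = mex{0,2,2,2} = 1
G(26) = mex{1,0,0,0} = 2
G(27) = mex{2,1,1,1} = 0
G(28) = mex{0,2,2,2} = 1
G(29) = mex{1,0,0,0} = 2
G(30) = mex{2,1,1,1} = 0
G(31) = mex{0,2,2,2} = 1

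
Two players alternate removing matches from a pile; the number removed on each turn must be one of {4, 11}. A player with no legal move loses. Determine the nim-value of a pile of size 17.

n :  0  1  2  3  4  5  6  7  8  9 10 11 12 13 14 15 16 17
G :  0  0  0  0  1  1  1  1  0  0  0  2  1  1  1  0  0  0

0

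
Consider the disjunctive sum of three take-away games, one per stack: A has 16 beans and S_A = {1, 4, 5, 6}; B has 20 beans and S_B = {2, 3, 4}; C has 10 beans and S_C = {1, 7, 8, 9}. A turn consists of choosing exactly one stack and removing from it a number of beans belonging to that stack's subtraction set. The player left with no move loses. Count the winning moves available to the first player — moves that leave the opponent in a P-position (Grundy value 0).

0

Stack A, S = {1, 4, 5, 6}:
G(0) = 0
G(1) = mex{0} = 1
G(2) = mex{1} = 0
G(3) = mex{0} = 1
G(4) = mex{1,0} = 2
G(5) = mex{2,1,0} = 3
G(6) = mex{3,0,1,0} = 2
G(7) = mex{2,1,0,1} = 3
G(8) = mex{3,2,1,0} = 4
G(9) = mex{4,3,2,1} = 0
G(10) = mex{0,2,3,2} = 1
G(11) = mex{1,3,2,3} = 0
G(12) = mex{0,4,3,2} = 1
G(13) = mex{1,0,4,3} = 2
G(14) = mex{2,1,0,4} = 3
G(15) = mex{3,0,1,0} = 2
G(16) = mex{2,1,0,1} = 3
G_A(16) = 3.
Stack B, S = {2, 3, 4}:
n :  0  1  2  3  4  5  6  7  8  9 10 11 12 13 14 15 16 17 18 19 20
G :  0  0  1  1  2  2  0  0  1  1  2  2  0  0  1  1  2  2  0  0  1
G_B(20) = 1.
Stack C, S = {1, 7, 8, 9}:
G(0) = 0
G(1) = mex{0} = 1
G(2) = mex{1} = 0
G(3) = mex{0} = 1
G(4) = mex{1} = 0
G(5) = mex{0} = 1
G(6) = mex{1} = 0
G(7) = mex{0,0} = 1
G(8) = mex{1,1,0} = 2
G(9) = mex{2,0,1,0} = 3
G(10) = mex{3,1,0,1} = 2
G_C(10) = 2.
Combined Grundy value = 3 ⊕ 1 ⊕ 2 = 0.
A winning move leaves total XOR = 0, i.e. changes one component's Grundy value g to g ⊕ X where X is the current total.
Stack A: target g' = 3⊕0 = 3, but every legal move changes the Grundy value (mex property), so 0 moves.
Stack B: target g' = 1⊕0 = 1, but every legal move changes the Grundy value (mex property), so 0 moves.
Stack C: target g' = 2⊕0 = 2, but every legal move changes the Grundy value (mex property), so 0 moves.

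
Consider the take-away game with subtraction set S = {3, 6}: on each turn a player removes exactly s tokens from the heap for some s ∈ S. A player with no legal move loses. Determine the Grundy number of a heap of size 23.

1

n :  0  1  2  3  4  5  6  7  8  9 10 11 12 13 14 15 16 17 18 19 20 21 22 23
G :  0  0  0  1  1  1  2  2  2  0  0  0  1  1  1  2  2  2  0  0  0  1  1  1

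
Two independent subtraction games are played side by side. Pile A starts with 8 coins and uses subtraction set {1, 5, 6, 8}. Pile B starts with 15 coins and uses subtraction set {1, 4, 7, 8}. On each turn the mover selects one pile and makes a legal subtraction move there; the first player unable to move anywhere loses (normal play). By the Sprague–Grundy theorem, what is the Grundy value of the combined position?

3

Pile A, S = {1, 5, 6, 8}:
n : 0 1 2 3 4 5 6 7 8
G : 0 1 0 1 0 1 2 3 2
G_A(8) = 2.
Pile B, S = {1, 4, 7, 8}:
n :  0  1  2  3  4  5  6  7  8  9 10 11 12 13 14 15
G :  0  1  0  1  2  0  1  2  3  2  3  0  1  3  0  1
G_B(15) = 1.
Combined Grundy value = 2 ⊕ 1 = 3.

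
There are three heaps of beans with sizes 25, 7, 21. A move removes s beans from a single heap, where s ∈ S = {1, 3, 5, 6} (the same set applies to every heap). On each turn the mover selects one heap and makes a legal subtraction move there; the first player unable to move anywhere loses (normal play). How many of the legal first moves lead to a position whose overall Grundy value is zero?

0

All heaps use S = {1, 3, 5, 6}:
n :  0  1  2  3  4  5  6  7  8  9 10 11 12 13 14 15 16 17 18 19 20 21 22 23 24 25
G :  0  1  0  1  0  1  2  3  2  3  2  0  1  0  1  0  1  2  3  2  3  2  0  1  0  1
Heap A: G(25) = 1.
Heap B: G(7) = 3.
Heap C: G(21) = 2.
Combined Grundy value = 1 ⊕ 3 ⊕ 2 = 0.
A winning move leaves total XOR = 0, i.e. changes one component's Grundy value g to g ⊕ X where X is the current total.
Heap A: target g' = 1⊕0 = 1, but every legal move changes the Grundy value (mex property), so 0 moves.
Heap B: target g' = 3⊕0 = 3, but every legal move changes the Grundy value (mex property), so 0 moves.
Heap C: target g' = 2⊕0 = 2, but every legal move changes the Grundy value (mex property), so 0 moves.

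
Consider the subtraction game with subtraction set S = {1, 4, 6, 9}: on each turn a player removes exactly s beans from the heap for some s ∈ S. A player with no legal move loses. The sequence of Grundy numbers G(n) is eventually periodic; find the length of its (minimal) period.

n :  0  1  2  3  4  5  6  7  8  9 10 11 12 13 14 15
G :  0  1  0  1  2  0  1  0  1  2  0  1  0  1  2  0
G(n+5) = G(n) holds for n = 0,…,8 (a full window of length max(S) = 9), so the sequence is purely periodic with period 5.

5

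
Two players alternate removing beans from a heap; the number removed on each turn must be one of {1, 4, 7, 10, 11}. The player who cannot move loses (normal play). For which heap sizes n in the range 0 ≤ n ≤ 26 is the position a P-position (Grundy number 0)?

0, 2, 5, 8, 14, 17, 20, 22

n :  0  1  2  3  4  5  6  7  8  9 10 11 12 13 14 15 16 17 18 19 20 21 22 23 24 25 26
G :  0  1  0  1  2  0  1  2  0  1  2  3  2  3  0  1  3  0  1  3  0  1  0  1  2  3  2
P-positions are exactly the n with G(n) = 0.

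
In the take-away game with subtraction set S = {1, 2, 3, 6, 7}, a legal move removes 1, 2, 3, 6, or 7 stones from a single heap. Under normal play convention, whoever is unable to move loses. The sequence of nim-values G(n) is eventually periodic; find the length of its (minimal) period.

G(0) = 0
G(1) = mex{0} = 1
G(2) = mex{1,0} = 2
G(3) = mex{2,1,0} = 3
G(4) = mex{3,2,1} = 0
G(5) = mex{0,3,2} = 1
G(6) = mex{1,0,3,0} = 2
G(7) = mex{2,1,0,1,0} = 3
G(8) = mex{3,2,1,2,1} = 0
G(9) = mex{0,3,2,3,2} = 1
G(10) = mex{1,0,3,0,3} = 2
G(11) = mex{2,1,0,1,0} = 3
G(12) = mex{3,2,1,2,1} = 0
G(13) = mex{0,3,2,3,2} = 1
G(14) = mex{1,0,3,0,3} = 2
G(n+4) = G(n) holds for n = 0,…,6 (a full window of length max(S) = 7), so the sequence is purely periodic with period 4.

4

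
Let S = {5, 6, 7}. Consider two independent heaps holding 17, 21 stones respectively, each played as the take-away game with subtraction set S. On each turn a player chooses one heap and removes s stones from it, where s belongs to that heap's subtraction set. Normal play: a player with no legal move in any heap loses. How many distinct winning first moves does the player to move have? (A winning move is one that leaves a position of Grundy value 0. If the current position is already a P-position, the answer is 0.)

0

All heaps use S = {5, 6, 7}:
n :  0  1  2  3  4  5  6  7  8  9 10 11 12 13 14 15 16 17 18 19 20 21
G :  0  0  0  0  0  1  1  1  1  1  2  2  0  0  0  0  0  1  1  1  1  1
Heap A: G(17) = 1.
Heap B: G(21) = 1.
Combined Grundy value = 1 ⊕ 1 = 0.
A winning move leaves total XOR = 0, i.e. changes one component's Grundy value g to g ⊕ X where X is the current total.
Heap A: target g' = 1⊕0 = 1, but every legal move changes the Grundy value (mex property), so 0 moves.
Heap B: target g' = 1⊕0 = 1, but every legal move changes the Grundy value (mex property), so 0 moves.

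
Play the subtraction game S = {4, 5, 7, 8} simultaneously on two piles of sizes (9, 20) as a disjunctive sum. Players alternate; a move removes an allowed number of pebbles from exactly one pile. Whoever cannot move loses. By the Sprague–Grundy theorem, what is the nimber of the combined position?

0

All piles use S = {4, 5, 7, 8}:
n :  0  1  2  3  4  5  6  7  8  9 10 11 12 13 14 15 16 17 18 19 20
G :  0  0  0  0  1  1  1  1  2  2  2  2  0  0  0  0  1  1  1  1  2
Pile A: G(9) = 2.
Pile B: G(20) = 2.
Combined Grundy value = 2 ⊕ 2 = 0.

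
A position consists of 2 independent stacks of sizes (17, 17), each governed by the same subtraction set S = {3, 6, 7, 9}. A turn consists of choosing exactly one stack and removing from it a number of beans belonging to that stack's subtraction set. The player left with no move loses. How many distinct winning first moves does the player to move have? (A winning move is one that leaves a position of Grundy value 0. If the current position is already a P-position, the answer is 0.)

All stacks use S = {3, 6, 7, 9}:
n :  0  1  2  3  4  5  6  7  8  9 10 11 12 13 14 15 16 17
G :  0  0  0  1  1  1  2  2  2  3  3  3  0  0  0  1  1  1
Stack A: G(17) = 1.
Stack B: G(17) = 1.
Combined Grundy value = 1 ⊕ 1 = 0.
A winning move leaves total XOR = 0, i.e. changes one component's Grundy value g to g ⊕ X where X is the current total.
Stack A: target g' = 1⊕0 = 1, but every legal move changes the Grundy value (mex property), so 0 moves.
Stack B: target g' = 1⊕0 = 1, but every legal move changes the Grundy value (mex property), so 0 moves.

0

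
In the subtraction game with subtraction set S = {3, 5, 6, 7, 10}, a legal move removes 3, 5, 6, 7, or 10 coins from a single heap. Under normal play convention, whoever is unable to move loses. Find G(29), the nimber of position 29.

G(0) = 0
G(1) = mex{} = 0
G(2) = mex{} = 0
G(3) = mex{0} = 1
G(4) = mex{0} = 1
G(5) = mex{0,0} = 1
G(6) = mex{1,0,0} = 2
G(7) = mex{1,0,0,0} = 2
G(8) = mex{1,1,0,0} = 2
G(9) = mex{2,1,1,0} = 3
G(10) = mex{2,1,1,1,0} = 3
G(11) = mex{2,2,1,1,0} = 3
G(12) = mex{3,2,2,1,0} = 4
G(13) = mex{3,2,2,2,1} = 0
G(14) = mex{3,3,2,2,1} = 0
G(15) = mex{4,3,3,2,1} = 0
G(16) = mex{0,3,3,3,2} = 1
G(17) = mex{0,4,3,3,2} = 1
G(18) = mex{0,0,4,3,2} = 1
G(19) = mex{1,0,0,4,3} = 2
G(20) = mex{1,0,0,0,3} = 2
G(21) = mex{1,1,0,0,3} = 2
G(22) = mex{2,1,1,0,4} = 3
G(23) = mex{2,1,1,1,0} = 3
G(24) = mex{2,2,1,1,0} = 3
G(25) = mex{3,2,2,1,0} = 4
G(26) = mex{3,2,2,2,1} = 0
G(27) = mex{3,3,2,2,1} = 0
G(28) = mex{4,3,3,2,1} = 0
G(29) = mex{0,3,3,3,2} = 1

1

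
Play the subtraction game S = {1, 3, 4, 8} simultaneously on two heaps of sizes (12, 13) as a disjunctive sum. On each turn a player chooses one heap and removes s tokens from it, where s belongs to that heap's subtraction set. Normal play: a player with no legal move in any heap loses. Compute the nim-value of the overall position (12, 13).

All heaps use S = {1, 3, 4, 8}:
n :  0  1  2  3  4  5  6  7  8  9 10 11 12 13
G :  0  1  0  1  2  3  2  0  1  0  1  2  3  2
Heap A: G(12) = 3.
Heap B: G(13) = 2.
Combined Grundy value = 3 ⊕ 2 = 1.

1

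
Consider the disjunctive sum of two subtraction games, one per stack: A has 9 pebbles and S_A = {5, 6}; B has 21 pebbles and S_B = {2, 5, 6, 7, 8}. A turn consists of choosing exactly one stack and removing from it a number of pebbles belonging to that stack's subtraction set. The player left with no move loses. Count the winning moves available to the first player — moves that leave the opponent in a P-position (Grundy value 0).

Stack A, S = {5, 6}:
G(0) = 0
G(1) = mex{} = 0
G(2) = mex{} = 0
G(3) = mex{} = 0
G(4) = mex{} = 0
G(5) = mex{0} = 1
G(6) = mex{0,0} = 1
G(7) = mex{0,0} = 1
G(8) = mex{0,0} = 1
G(9) = mex{0,0} = 1
G_A(9) = 1.
Stack B, S = {2, 5, 6, 7, 8}:
n :  0  1  2  3  4  5  6  7  8  9 10 11 12 13 14 15 16 17 18 19 20 21
G :  0  0  1  1  0  2  1  3  2  2  3  3  4  0  0  1  1  0  2  1  3  2
G_B(21) = 2.
Combined Grundy value = 1 ⊕ 2 = 3.
A winning move leaves total XOR = 0, i.e. changes one component's Grundy value g to g ⊕ X where X is the current total.
Stack A: need g' = 1⊕3 = 2. Options: 9−5→G=0, 9−6→G=0. Hits: 0.
Stack B: need g' = 2⊕3 = 1. Options: 21−2→G=1, 21−5→G=1, 21−6→G=1, 21−7→G=0, 21−8→G=0. Hits: 3.

3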